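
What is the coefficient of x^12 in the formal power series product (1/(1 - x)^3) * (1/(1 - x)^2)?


Combine the factors: (1/(1 - x)^3) * (1/(1 - x)^2) = 1/(1 - x)^5.
Then use 1/(1 - x)^r = sum_{k>=0} C(k + r - 1, r - 1) x^k with r = 5 and k = 12:
C(16, 4) = 1820.

1820


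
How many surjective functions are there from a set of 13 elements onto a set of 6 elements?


By inclusion-exclusion on which target elements are missed, the number of surjections from an n-set onto a k-set is
surj(n, k) = sum_{j=0}^{k} (-1)^j C(k, j) (k - j)^n.
Equivalently surj(n, k) = k! * S(n, k), where S(n, k) is the Stirling number of the second kind.
For n = 13, k = 6:
S(13, 6) = 9321312, so
surj = 6! * 9321312 = 720 * 9321312 = 6711344640.

6711344640


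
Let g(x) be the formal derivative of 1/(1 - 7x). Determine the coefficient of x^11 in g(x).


Differentiate termwise: d/dx sum_{k>=0} 7^k x^k = sum_{k>=1} k 7^k x^(k-1) = sum_{j>=0} (j+1) 7^(j+1) x^j.
Equivalently, d/dx [1/(1 - 7x)] = 7/(1 - 7x)^2.
For j = 11: 12 * 7^12 = 12 * 13841287201 = 166095446412.

166095446412


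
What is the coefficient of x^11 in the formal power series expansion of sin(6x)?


The Maclaurin series is sin(t) = sum_{k>=0} (-1)^k t^(2k+1) / (2k+1)!, so substituting t = 6x, only odd powers of x are nonzero, with coefficient of x^(2k+1) equal to (-1)^k 6^(2k+1) / (2k+1)!.
Write 11 = 2*5 + 1, giving the coefficient (-1)^5 * 6^11 / 11! = -362797056/39916800 = -17496/1925.

-17496/1925


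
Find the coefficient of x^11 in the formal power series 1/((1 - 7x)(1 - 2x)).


By partial fractions or Cauchy convolution:
The coefficient equals sum_{k=0}^{11} 7^k * 2^(11-k).
= 2768256621

2768256621


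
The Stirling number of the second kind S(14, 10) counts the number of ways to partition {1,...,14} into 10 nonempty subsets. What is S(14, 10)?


Using the explicit formula S(n,k) = (1/k!) sum_{j=0}^{k} (-1)^(k-j) C(k,j) j^n:
S(14, 10) = 752752
Equivalently, S(n,k) is n! times the coefficient of x^n in the EGF (e^x - 1)^k / k!.

752752


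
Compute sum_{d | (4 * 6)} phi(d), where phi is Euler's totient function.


First, 4 * 6 = 24. One classical identity is sum_{d | n} phi(d) = n (each k in [1, n] has a unique gcd with n, and among the k's with gcd(k, n) = n/d there are phi(d) of them). So the sum equals 24. We also verify directly:
Divisors of 24: 1, 2, 3, 4, 6, 8, 12, 24.
phi values: 1, 1, 2, 2, 2, 4, 4, 8.
Sum = 24.

24


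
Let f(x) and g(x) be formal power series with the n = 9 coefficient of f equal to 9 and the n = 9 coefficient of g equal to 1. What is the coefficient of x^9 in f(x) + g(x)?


Addition of formal power series is termwise.
The coefficient of x^9 in f + g = 9 + 1
= 10

10


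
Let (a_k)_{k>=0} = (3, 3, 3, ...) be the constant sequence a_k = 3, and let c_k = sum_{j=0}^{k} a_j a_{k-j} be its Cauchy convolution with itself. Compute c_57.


Since a_j = 3 for all j >= 0, the convolution sum becomes
c_k = sum_{j=0}^{k} 3 * 3 = 9 * (k + 1).
Equivalently, the generating function of (a_k) is 3/(1 - x) and its square is 9/(1 - x)^2 = sum_{k>=0} 9(k + 1) x^k.
For k = 57: 9 * 58 = 522.

522


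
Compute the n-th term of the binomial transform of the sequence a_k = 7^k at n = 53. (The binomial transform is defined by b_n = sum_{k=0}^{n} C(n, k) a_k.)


With a_k = 7^k, b_n = sum_{k=0}^{n} C(n, k) 7^k = (1 + 7)^n by the binomial theorem.
For n = 53: (1 + 7)^53 = 8^53 = 730750818665451459101842416358141509827966271488.

730750818665451459101842416358141509827966271488


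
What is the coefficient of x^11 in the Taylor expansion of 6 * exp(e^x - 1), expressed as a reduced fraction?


exp(e^x - 1) = sum_{k>=0} Bell_k x^k / k!, where Bell_k is the k-th Bell number.
So the coefficient of x^11 is 6 * Bell_11 / 11!.
Computing: Bell_11 = 678570 and 11! = 39916800, giving
6 * 678570/39916800 = 22619/221760.

22619/221760


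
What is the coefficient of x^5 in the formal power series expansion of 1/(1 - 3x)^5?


The general identity 1/(1 - c x)^r = sum_{k>=0} c^k C(k + r - 1, r - 1) x^k follows by substituting y = c x into 1/(1 - y)^r = sum_{k>=0} C(k + r - 1, r - 1) y^k.
For c = 3, r = 5, k = 5:
3^5 * C(9, 4) = 243 * 126 = 30618.

30618


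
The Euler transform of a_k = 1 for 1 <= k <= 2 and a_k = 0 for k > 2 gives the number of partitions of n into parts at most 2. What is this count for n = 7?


Partitions of 7 into parts at most 2:
Using generating function (1-x)^(-1)(1-x^2)^(-1),
the coefficient of x^7 = 4

4


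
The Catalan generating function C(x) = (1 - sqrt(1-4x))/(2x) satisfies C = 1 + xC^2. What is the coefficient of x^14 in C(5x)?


Substituting x -> 5x scales the n-th coefficient by 5^n, so [x^14] C(5x) = 5^14 * C_14.
C_14 = C(2*14, 14)/(15) = 40116600/15 = 2674440.
So 5^14 * 2674440 = 6103515625 * 2674440 = 16323486328125000.

16323486328125000


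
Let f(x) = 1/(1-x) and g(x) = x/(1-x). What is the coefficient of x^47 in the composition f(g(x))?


First simplify the composition: f(g(x)) = 1/(1 - x/(1-x)) = (1-x)/((1-x) - x) = (1-x)/(1-2x).
Now extract the coefficient. Write (1-x)/(1-2x) = 1/(1-2x) - x/(1-2x).
The coefficient of x^n in 1/(1-2x) is 2^n, and in x/(1-2x) is 2^(n-1) (for n >= 1).
So the coefficient of x^47 is 2^47 - 2^46 = 140737488355328 - 70368744177664 = 70368744177664.

70368744177664


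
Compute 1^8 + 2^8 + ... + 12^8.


This power sum has a closed form given by Faulhaber's formula
sum_{k=1}^{m} k^p = (1 / (p + 1)) * sum_{j=0}^{p} C(p + 1, j) B_j m^(p + 1 - j),
but for small m direct computation is fastest:
1 + 256 + 6561 + 65536 + 390625 + 1679616 + 5764801 + 16777216 + 43046721 + 100000000 + 214358881 + 429981696 = 812071910.

812071910


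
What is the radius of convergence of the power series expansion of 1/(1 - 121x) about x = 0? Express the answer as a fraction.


Expanding 1/(1 - 121x) = sum_{k>=0} 121^k x^k, the series converges when |121x| < 1, i.e., |x| < 1/121.
So the radius of convergence is 1/121 = 1/121.

1/121


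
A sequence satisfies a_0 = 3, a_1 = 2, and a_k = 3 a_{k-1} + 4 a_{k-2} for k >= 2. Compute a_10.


The characteristic equation is t^2 - 3 t - 4 = 0, with roots r_1 = 4 and r_2 = -1 (so c_1 = r_1 + r_2, c_2 = -r_1 r_2 as required).
One can use the closed form a_n = A r_1^n + B r_2^n, but direct iteration is more reliable:
a_0 = 3, a_1 = 2, a_2 = 18, a_3 = 62, a_4 = 258, a_5 = 1022, a_6 = 4098, a_7 = 16382, a_8 = 65538, a_9 = 262142, a_10 = 1048578.
So a_10 = 1048578.

1048578


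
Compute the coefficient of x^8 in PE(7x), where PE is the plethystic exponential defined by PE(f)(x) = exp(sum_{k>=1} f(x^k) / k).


With f(x) = 7x, the exponent is sum_{k>=1} 7 x^k / k = 7 * (-ln(1 - x)). Exponentiating:
PE(7x) = exp(-7 ln(1 - x)) = 1/(1 - x)^7.
By the negative binomial expansion, [x^n] 1/(1 - x)^7 = C(n + 6, 6).
For n = 8: C(14, 6) = 3003.

3003


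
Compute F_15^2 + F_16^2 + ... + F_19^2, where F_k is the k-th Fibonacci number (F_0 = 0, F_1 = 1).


There is a standard identity sum_{k=0}^{N} F_k^2 = F_N * F_{N+1} (proved inductively from the telescoping relation F_k^2 = F_k F_{k+1} - F_{k-1} F_k). Then
sum_{k=15}^{19} F_k^2 = F_19 F_20 - F_14 F_15.
Computing: F_19 = 4181, F_20 = 6765, F_14 = 377, F_15 = 610.
Sum = 4181 * 6765 - 377 * 610 = 28054495.

28054495


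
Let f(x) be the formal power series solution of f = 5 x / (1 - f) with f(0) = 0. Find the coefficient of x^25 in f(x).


Apply Lagrange inversion: f = 5 x * phi(f) with phi(t) = 1/(1 - t), so
[x^n] f = 5^n * (1/n) [t^(n-1)] phi(t)^n = 5^n * (1/n) [t^(n-1)] (1 - t)^(-n) = 5^n * (1/n) C(2n - 2, n - 1) = 5^n * C_{n-1}.
For n = 25: C_24 = C(48, 24) / 25 = 32247603683100/25 = 1289904147324.
With the 5^25 = 298023223876953125 factor, the coefficient is 298023223876953125 * 1289904147324 = 384421392477750778198242187500.

384421392477750778198242187500


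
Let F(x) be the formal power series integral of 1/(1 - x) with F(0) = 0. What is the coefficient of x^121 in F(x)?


1/(1 - x) = sum_{k>=0} x^k. Integrating termwise and using F(0) = 0 gives
F(x) = sum_{k>=0} x^(k+1) / (k+1) = sum_{m>=1} x^m / m = -ln(1 - x).
So the coefficient of x^121 is 1/121 = 1/121.

1/121


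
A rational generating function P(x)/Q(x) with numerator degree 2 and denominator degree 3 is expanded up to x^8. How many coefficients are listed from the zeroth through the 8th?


Expanding up to x^8 gives the coefficients for x^0, x^1, ..., x^8.
That is 8 + 1 = 9 coefficients in total.

9


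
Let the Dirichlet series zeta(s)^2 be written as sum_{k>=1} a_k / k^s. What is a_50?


The Dirichlet convolution of the constant function 1 with itself gives (1 * 1)(k) = sum_{d | k} 1 = d(k), the number of positive divisors of k.
Since zeta(s) = sum_{k>=1} 1/k^s, we have zeta(s)^2 = sum_{k>=1} d(k)/k^s, so a_k = d(k).
For k = 50: the divisors are 1, 2, 5, 10, 25, 50.
Count = 6.

6


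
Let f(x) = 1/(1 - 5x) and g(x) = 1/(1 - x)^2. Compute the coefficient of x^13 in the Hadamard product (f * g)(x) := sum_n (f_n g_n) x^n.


f has coefficients f_k = 5^k. For g = 1/(1 - x)^2 the coefficient is g_k = C(k + 1, 1) = k + 1. The Hadamard coefficient is (f * g)_k = 5^k * (k + 1).
For k = 13: 5^13 * 14 = 1220703125 * 14 = 17089843750.

17089843750


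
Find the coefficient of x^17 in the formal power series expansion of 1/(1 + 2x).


Write 1/(1 + c x) = 1/(1 - (-c) x) and apply the geometric-series identity
1/(1 - y) = sum_{k>=0} y^k to get 1/(1 + c x) = sum_{k>=0} (-c)^k x^k.
So the coefficient of x^k is (-c)^k = (-1)^k * c^k.
Here c = 2 and k = 17:
(-2)^17 = -1 * 131072 = -131072

-131072


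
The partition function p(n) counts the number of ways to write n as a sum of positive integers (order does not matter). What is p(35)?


Using the generating function prod_{k>=1} 1/(1-x^k), we compute p(35).
By dynamic programming over parts 1 through 35:
p(35) = 14883

14883


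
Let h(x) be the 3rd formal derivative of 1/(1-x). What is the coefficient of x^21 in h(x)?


Differentiating 3 times: d^3/dx^3 [1/(1-x)] = 3!/(1-x)^4.
The expansion 1/(1-x)^4 = sum_{k>=0} C(k+3, 3) x^k, so the coefficient of x^n in 3!/(1-x)^4 is 3! * C(n+3, 3).
For n = 21: 6 * C(24, 3) = 6 * 2024 = 12144

12144


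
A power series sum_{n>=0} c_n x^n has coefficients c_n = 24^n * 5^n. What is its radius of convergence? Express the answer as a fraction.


By the root test (Cauchy-Hadamard), the radius is R = 1 / limsup_n |c_n|^(1/n).
Here |c_n|^(1/n) = (24^n * 5^n)^(1/n) = 24 * 5 = 120 for all n.
So R = 1/120 = 1/120.

1/120


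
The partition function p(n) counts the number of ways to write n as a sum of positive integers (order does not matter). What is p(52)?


Using the generating function prod_{k>=1} 1/(1-x^k), we compute p(52).
By dynamic programming over parts 1 through 52:
p(52) = 281589

281589


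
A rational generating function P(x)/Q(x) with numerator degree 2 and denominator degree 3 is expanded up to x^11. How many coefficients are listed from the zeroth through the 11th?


Expanding up to x^11 gives the coefficients for x^0, x^1, ..., x^11.
That is 11 + 1 = 12 coefficients in total.

12


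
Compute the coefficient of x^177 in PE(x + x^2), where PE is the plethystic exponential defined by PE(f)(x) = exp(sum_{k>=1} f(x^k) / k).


With f(x) = x + x^2, the exponent is sum_{k>=1} (x^k + x^(2k)) / k = -ln(1 - x) - ln(1 - x^2). Exponentiating:
PE(x + x^2) = 1 / ((1 - x)(1 - x^2)).
This is the generating function for partitions of n into parts of size 1 or 2. The number of 2's can be any j in 0..88, and the rest are 1's, so
[x^177] = floor(177/2) + 1 = 89.

89


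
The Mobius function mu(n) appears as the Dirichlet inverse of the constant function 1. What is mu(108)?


108 has a squared prime factor, so mu(108) = 0.
Factorization reveals a repeated prime.

0


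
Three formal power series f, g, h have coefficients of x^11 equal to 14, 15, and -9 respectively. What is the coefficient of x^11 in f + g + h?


Series addition is componentwise:
14 + 15 + -9
= 20

20


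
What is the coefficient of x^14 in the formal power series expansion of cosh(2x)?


The Maclaurin series is cosh(t) = sum_{m>=0} t^(2m) / (2m)!, so substituting t = 2x, only even powers of x are nonzero, with coefficient of x^(2m) equal to 2^(2m) / (2m)!.
For x^14 the coefficient is 2^14/14! = 16384/87178291200 = 8/42567525.

8/42567525


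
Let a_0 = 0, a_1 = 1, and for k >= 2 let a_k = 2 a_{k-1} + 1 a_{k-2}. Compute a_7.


Iterating the recurrence forward:
a_0 = 0
a_1 = 1
a_2 = 2*1 + 1*0 = 2
a_3 = 2*2 + 1*1 = 5
a_4 = 2*5 + 1*2 = 12
a_5 = 2*12 + 1*5 = 29
a_6 = 2*29 + 1*12 = 70
a_7 = 2*70 + 1*29 = 169
So a_7 = 169.

169


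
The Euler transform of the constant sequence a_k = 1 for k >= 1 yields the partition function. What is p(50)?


The Euler transform converts the sequence a_k = 1 into the number of integer partitions.
Using the recurrence or dynamic programming:
p(50) = 204226

204226


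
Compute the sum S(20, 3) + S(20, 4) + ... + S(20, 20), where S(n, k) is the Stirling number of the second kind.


By definition, S(n, k) counts partitions of an n-set into exactly k nonempty blocks.
Computing row n = 20 for k = 3..20:
S(20, k): 580606446, 45232115901, 749206090500, 4306078895384, 11143554045652, 15170932662679, 12011282644725, 5917584964655, 1900842429486, 411016633391, 61068660380, 6302524580, 452329200, 22350954, 741285, 15675, 190, 1
Sum = 51724157711084.

51724157711084


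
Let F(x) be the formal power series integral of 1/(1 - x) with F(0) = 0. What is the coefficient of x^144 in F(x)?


1/(1 - x) = sum_{k>=0} x^k. Integrating termwise and using F(0) = 0 gives
F(x) = sum_{k>=0} x^(k+1) / (k+1) = sum_{m>=1} x^m / m = -ln(1 - x).
So the coefficient of x^144 is 1/144 = 1/144.

1/144


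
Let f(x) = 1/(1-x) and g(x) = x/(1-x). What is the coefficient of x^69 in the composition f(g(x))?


First simplify the composition: f(g(x)) = 1/(1 - x/(1-x)) = (1-x)/((1-x) - x) = (1-x)/(1-2x).
Now extract the coefficient. Write (1-x)/(1-2x) = 1/(1-2x) - x/(1-2x).
The coefficient of x^n in 1/(1-2x) is 2^n, and in x/(1-2x) is 2^(n-1) (for n >= 1).
So the coefficient of x^69 is 2^69 - 2^68 = 590295810358705651712 - 295147905179352825856 = 295147905179352825856.

295147905179352825856


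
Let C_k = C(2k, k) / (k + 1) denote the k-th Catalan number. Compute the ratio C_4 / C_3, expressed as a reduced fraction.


Using C_k = (2k)! / (k! (k+1)!), the ratio C_{k+1}/C_k simplifies to
C_{k+1}/C_k = [(2k+2)! / ((k+1)! (k+2)!)] * [k! (k+1)! / (2k)!]
 = (2k+2)(2k+1) / ((k+1)(k+2)) = 2(2k+1) / (k+2).
For k = 3: 2(2*3 + 1) / (3 + 2) = 14/5 = 14/5.

14/5


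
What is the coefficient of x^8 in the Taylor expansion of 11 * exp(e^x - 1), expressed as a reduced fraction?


exp(e^x - 1) = sum_{k>=0} Bell_k x^k / k!, where Bell_k is the k-th Bell number.
So the coefficient of x^8 is 11 * Bell_8 / 8!.
Computing: Bell_8 = 4140 and 8! = 40320, giving
11 * 4140/40320 = 253/224.

253/224


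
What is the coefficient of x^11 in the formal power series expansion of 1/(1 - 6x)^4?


The general identity 1/(1 - c x)^r = sum_{k>=0} c^k C(k + r - 1, r - 1) x^k follows by substituting y = c x into 1/(1 - y)^r = sum_{k>=0} C(k + r - 1, r - 1) y^k.
For c = 6, r = 4, k = 11:
6^11 * C(14, 3) = 362797056 * 364 = 132058128384.

132058128384


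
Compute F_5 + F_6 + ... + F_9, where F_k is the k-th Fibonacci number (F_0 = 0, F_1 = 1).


Use the identity sum_{k=0}^{N} F_k = F_{N+2} - 1 (which follows from F_{k+2} - F_{k+1} = F_k). Then
sum_{k=5}^{9} F_k = (F_{11} - 1) - (F_{6} - 1) = F_{11} - F_{6}.
Computing: F_{11} = 89, F_{6} = 8, so
Sum = 89 - 8 = 81.

81


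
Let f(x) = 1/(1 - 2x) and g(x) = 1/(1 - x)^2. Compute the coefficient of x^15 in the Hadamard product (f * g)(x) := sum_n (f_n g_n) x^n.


f has coefficients f_k = 2^k. For g = 1/(1 - x)^2 the coefficient is g_k = C(k + 1, 1) = k + 1. The Hadamard coefficient is (f * g)_k = 2^k * (k + 1).
For k = 15: 2^15 * 16 = 32768 * 16 = 524288.

524288


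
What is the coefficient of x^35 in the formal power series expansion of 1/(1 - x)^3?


The negative binomial / multiset identity is
1/(1 - x)^r = sum_{k>=0} C(k + r - 1, r - 1) x^k.
Here r = 3 and k = 35, so the coefficient is
C(35 + 2, 2) = C(37, 2)
= 666

666


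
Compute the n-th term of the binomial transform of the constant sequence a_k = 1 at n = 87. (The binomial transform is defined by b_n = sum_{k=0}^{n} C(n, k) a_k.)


With a_k = 1 for all k, b_n = sum_{k=0}^{n} C(n, k) = 2^n by the binomial theorem.
For n = 87: 2^87 = 154742504910672534362390528.

154742504910672534362390528


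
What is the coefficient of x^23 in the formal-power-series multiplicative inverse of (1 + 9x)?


The inverse is 1/(1 + 9x). Apply the geometric identity 1/(1 - y) = sum_{k>=0} y^k with y = -9x:
1/(1 + 9x) = sum_{k>=0} (-9)^k x^k.
So the coefficient of x^23 is (-9)^23 = -8862938119652501095929.

-8862938119652501095929


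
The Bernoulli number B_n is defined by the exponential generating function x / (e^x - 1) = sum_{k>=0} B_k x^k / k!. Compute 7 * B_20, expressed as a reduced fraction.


Bernoulli numbers can also be computed recursively via B_0 = 1 and sum_{j=0}^{m} C(m+1, j) B_j = 0 for m >= 1. Odd-index Bernoulli numbers vanish for k >= 3.
Computing B_20 = -174611/330, so 7 * B_20 = 7 * -174611/330 = -1222277/330.

-1222277/330


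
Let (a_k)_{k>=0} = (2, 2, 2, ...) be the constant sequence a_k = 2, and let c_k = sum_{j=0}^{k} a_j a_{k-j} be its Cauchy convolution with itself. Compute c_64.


Since a_j = 2 for all j >= 0, the convolution sum becomes
c_k = sum_{j=0}^{k} 2 * 2 = 4 * (k + 1).
Equivalently, the generating function of (a_k) is 2/(1 - x) and its square is 4/(1 - x)^2 = sum_{k>=0} 4(k + 1) x^k.
For k = 64: 4 * 65 = 260.

260


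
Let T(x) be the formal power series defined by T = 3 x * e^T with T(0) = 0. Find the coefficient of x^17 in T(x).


Apply the Lagrange inversion formula: if T = 3 x * phi(T) with phi(t) = e^t, then
[x^n] T = 3^n * (1/n) [t^(n-1)] phi(t)^n = 3^n * (1/n) [t^(n-1)] e^(n t) = 3^n * (1/n) * n^(n-1) / (n-1)! = 3^n * n^(n-1) / n!.
When c = 1 this is the Cayley count of rooted labeled trees on n vertices, divided by n!.
For n = 17: 3^17 * 17^16 / 17! = 129140163 * 48661191875666868481/355687428096000 = 507069656305809338282571/28700672000.

507069656305809338282571/28700672000


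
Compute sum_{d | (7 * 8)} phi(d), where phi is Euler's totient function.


First, 7 * 8 = 56. One classical identity is sum_{d | n} phi(d) = n (each k in [1, n] has a unique gcd with n, and among the k's with gcd(k, n) = n/d there are phi(d) of them). So the sum equals 56. We also verify directly:
Divisors of 56: 1, 2, 4, 7, 8, 14, 28, 56.
phi values: 1, 1, 2, 6, 4, 6, 12, 24.
Sum = 56.

56


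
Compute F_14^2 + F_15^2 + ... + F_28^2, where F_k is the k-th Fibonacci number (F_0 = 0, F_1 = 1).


There is a standard identity sum_{k=0}^{N} F_k^2 = F_N * F_{N+1} (proved inductively from the telescoping relation F_k^2 = F_k F_{k+1} - F_{k-1} F_k). Then
sum_{k=14}^{28} F_k^2 = F_28 F_29 - F_13 F_14.
Computing: F_28 = 317811, F_29 = 514229, F_13 = 233, F_14 = 377.
Sum = 317811 * 514229 - 233 * 377 = 163427544878.

163427544878


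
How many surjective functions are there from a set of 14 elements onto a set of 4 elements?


By inclusion-exclusion on which target elements are missed, the number of surjections from an n-set onto a k-set is
surj(n, k) = sum_{j=0}^{k} (-1)^j C(k, j) (k - j)^n.
Equivalently surj(n, k) = k! * S(n, k), where S(n, k) is the Stirling number of the second kind.
For n = 14, k = 4:
S(14, 4) = 10391745, so
surj = 4! * 10391745 = 24 * 10391745 = 249401880.

249401880


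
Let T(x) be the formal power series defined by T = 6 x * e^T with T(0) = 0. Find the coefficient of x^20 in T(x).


Apply the Lagrange inversion formula: if T = 6 x * phi(T) with phi(t) = e^t, then
[x^n] T = 6^n * (1/n) [t^(n-1)] phi(t)^n = 6^n * (1/n) [t^(n-1)] e^(n t) = 6^n * (1/n) * n^(n-1) / (n-1)! = 6^n * n^(n-1) / n!.
When c = 1 this is the Cayley count of rooted labeled trees on n vertices, divided by n!.
For n = 20: 6^20 * 20^19 / 20! = 3656158440062976 * 5242880000000000000000000/2432902008176640000 = 17832200896512000000000000000/2263261.

17832200896512000000000000000/2263261


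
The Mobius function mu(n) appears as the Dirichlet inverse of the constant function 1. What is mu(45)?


45 has a squared prime factor, so mu(45) = 0.
Factorization reveals a repeated prime.

0


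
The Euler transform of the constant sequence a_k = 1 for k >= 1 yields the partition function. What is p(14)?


The Euler transform converts the sequence a_k = 1 into the number of integer partitions.
Using the recurrence or dynamic programming:
p(14) = 135

135


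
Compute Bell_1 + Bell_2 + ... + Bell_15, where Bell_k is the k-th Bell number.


Recall Bell_k counts set partitions of a k-set (with Bell_0 = 1 by convention).
Bell_1 through Bell_15: 1, 2, 5, 15, 52, 203, 877, 4140, 21147, 115975, 678570, 4213597, 27644437, 190899322, 1382958545
Sum = 1 + 2 + 5 + 15 + 52 + 203 + 877 + 4140 + 21147 + 115975 + 678570 + 4213597 + 27644437 + 190899322 + 1382958545 = 1606536888.

1606536888


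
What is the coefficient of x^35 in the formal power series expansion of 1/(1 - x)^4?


The negative binomial / multiset identity is
1/(1 - x)^r = sum_{k>=0} C(k + r - 1, r - 1) x^k.
Here r = 4 and k = 35, so the coefficient is
C(35 + 3, 3) = C(38, 3)
= 8436

8436


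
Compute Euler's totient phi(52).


phi(n) counts integers in [1, n] coprime to n. Using the multiplicative formula phi(n) = n * prod_{p | n} (1 - 1/p):
52 = 2^2 * 13, so
phi(52) = 52 * (1 - 1/2) * (1 - 1/13) = 24.

24


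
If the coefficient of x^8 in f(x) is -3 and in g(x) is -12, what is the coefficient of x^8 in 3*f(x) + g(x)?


Scalar multiplication scales coefficients: 3 * -3 = -9.
Then add the g coefficient: -9 + -12
= -21

-21


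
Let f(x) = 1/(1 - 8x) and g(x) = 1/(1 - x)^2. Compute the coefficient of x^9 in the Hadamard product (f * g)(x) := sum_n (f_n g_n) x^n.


f has coefficients f_k = 8^k. For g = 1/(1 - x)^2 the coefficient is g_k = C(k + 1, 1) = k + 1. The Hadamard coefficient is (f * g)_k = 8^k * (k + 1).
For k = 9: 8^9 * 10 = 134217728 * 10 = 1342177280.

1342177280


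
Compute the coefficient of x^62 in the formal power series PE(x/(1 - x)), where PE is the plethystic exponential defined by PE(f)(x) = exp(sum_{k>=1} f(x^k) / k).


For f(x) = x/(1 - x) we have
sum_{k>=1} f(x^k) / k = sum_{k>=1} (1/k) * x^k / (1 - x^k) = sum_{k, m >= 1} x^(k m) / k,
which after exponentiating simplifies to
PE(x/(1 - x)) = prod_{k>=1} 1 / (1 - x^k).
This is the generating function for the partition function p(n), so the coefficient of x^62 is p(62).
Computing p(62) by dynamic programming over parts 1, 2, ..., 62: p(62) = 1300156.

1300156


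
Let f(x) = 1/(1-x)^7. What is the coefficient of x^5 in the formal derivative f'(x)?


Differentiate: d/dx [ 1/(1-x)^r ] = r / (1-x)^(r+1).
Here r = 7, so f'(x) = 7 / (1-x)^8.
The expansion of 1/(1-x)^(r+1) has coefficient of x^n equal to C(n+r, r).
So the coefficient of x^5 in f'(x) is
7 * C(12, 7) = 7 * 792 = 5544

5544


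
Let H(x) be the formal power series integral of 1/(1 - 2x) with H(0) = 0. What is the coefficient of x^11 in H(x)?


1/(1 - 2x) = sum_{k>=0} 2^k x^k. Integrating termwise with H(0) = 0:
H(x) = sum_{k>=0} 2^k x^(k+1) / (k+1) = sum_{m>=1} 2^(m-1) x^m / m.
For m = 11: 2^10/11 = 1024/11 = 1024/11.

1024/11


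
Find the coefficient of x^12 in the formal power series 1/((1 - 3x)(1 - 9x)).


By partial fractions or Cauchy convolution:
The coefficient equals sum_{k=0}^{12} 3^k * 9^(12-k).
= 423644039001

423644039001


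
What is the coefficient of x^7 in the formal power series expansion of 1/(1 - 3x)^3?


The general identity 1/(1 - c x)^r = sum_{k>=0} c^k C(k + r - 1, r - 1) x^k follows by substituting y = c x into 1/(1 - y)^r = sum_{k>=0} C(k + r - 1, r - 1) y^k.
For c = 3, r = 3, k = 7:
3^7 * C(9, 2) = 2187 * 36 = 78732.

78732


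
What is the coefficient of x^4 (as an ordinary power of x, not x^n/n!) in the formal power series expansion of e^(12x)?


The exponential series is e^y = sum_{k>=0} y^k / k!. Substituting y = 12x gives
e^(12x) = sum_{k>=0} 12^k x^k / k!.
So the coefficient of x^n is a^n/n! with a = 12, n = 4:
12^4 / 4! = 20736/24 = 864

864


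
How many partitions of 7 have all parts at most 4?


Using the generating function (1-x)^(-1)(1-x^2)^(-1)...(1-x^4)^(-1),
the coefficient of x^7 counts these restricted partitions.
Result = 11

11


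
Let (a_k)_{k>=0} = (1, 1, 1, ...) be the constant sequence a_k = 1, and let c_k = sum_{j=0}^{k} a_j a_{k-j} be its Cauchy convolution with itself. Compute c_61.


Since a_j = 1 for all j >= 0, the convolution sum becomes
c_k = sum_{j=0}^{k} 1 * 1 = 1 * (k + 1).
Equivalently, the generating function of (a_k) is 1/(1 - x) and its square is 1/(1 - x)^2 = sum_{k>=0} 1(k + 1) x^k.
For k = 61: 1 * 62 = 62.

62


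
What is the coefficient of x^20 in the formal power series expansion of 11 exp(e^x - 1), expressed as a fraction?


exp(e^x - 1) is the exponential generating function for the Bell numbers Bell_k: exp(e^x - 1) = sum_{k>=0} Bell_k x^k / k!.
So the coefficient of x^20 in 11 exp(e^x - 1) is 11 Bell_20 / 20!.
Computing: Bell_20 = 51724158235372 and 20! = 2432902008176640000, giving
11 * 51724158235372/2432902008176640000 = 263898766507/1128433213440000.

263898766507/1128433213440000


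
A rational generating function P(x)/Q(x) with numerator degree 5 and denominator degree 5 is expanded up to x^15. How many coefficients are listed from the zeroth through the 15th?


Expanding up to x^15 gives the coefficients for x^0, x^1, ..., x^15.
That is 15 + 1 = 16 coefficients in total.

16


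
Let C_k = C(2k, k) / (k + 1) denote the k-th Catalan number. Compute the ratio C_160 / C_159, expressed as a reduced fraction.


Using C_k = (2k)! / (k! (k+1)!), the ratio C_{k+1}/C_k simplifies to
C_{k+1}/C_k = [(2k+2)! / ((k+1)! (k+2)!)] * [k! (k+1)! / (2k)!]
 = (2k+2)(2k+1) / ((k+1)(k+2)) = 2(2k+1) / (k+2).
For k = 159: 2(2*159 + 1) / (159 + 2) = 638/161 = 638/161.

638/161


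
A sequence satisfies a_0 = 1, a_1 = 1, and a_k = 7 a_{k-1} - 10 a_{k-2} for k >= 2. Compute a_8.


The characteristic equation is t^2 - 7 t + 10 = 0, with roots r_1 = 5 and r_2 = 2 (so c_1 = r_1 + r_2, c_2 = -r_1 r_2 as required).
One can use the closed form a_n = A r_1^n + B r_2^n, but direct iteration is more reliable:
a_0 = 1, a_1 = 1, a_2 = -3, a_3 = -31, a_4 = -187, a_5 = -999, a_6 = -5123, a_7 = -25871, a_8 = -129867.
So a_8 = -129867.

-129867


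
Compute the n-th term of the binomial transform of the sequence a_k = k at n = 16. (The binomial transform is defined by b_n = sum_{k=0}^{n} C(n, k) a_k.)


With a_k = k, b_n = sum_{k=0}^{n} C(n, k) k. Using k * C(n, k) = n * C(n-1, k-1) gives b_n = n * sum_{k>=1} C(n-1, k-1) = n * 2^(n-1).
For n = 16: 16 * 2^15 = 16 * 32768 = 524288.

524288


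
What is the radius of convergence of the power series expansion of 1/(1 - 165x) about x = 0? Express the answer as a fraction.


Expanding 1/(1 - 165x) = sum_{k>=0} 165^k x^k, the series converges when |165x| < 1, i.e., |x| < 1/165.
So the radius of convergence is 1/165 = 1/165.

1/165


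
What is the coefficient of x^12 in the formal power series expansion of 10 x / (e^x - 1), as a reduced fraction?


The exponential generating function for Bernoulli numbers is
x / (e^x - 1) = sum_{k>=0} B_k x^k / k!.
So the coefficient of x^12 in 10 x / (e^x - 1) is 10 B_12 / 12!.
Computing: B_12 = -691/2730, 12! = 479001600, giving
10 * -691/2730 / 479001600 = -691/130767436800.

-691/130767436800


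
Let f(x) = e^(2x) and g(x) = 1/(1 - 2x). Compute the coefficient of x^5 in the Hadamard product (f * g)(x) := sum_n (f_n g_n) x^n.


Expanding: f_k = 2^k/k! (from e^(2x)) and g_k = 2^k (from 1/(1 - 2x)). So the Hadamard coefficient (f * g)_k = 2^k 2^k / k! = (4)^k / k!.
For k = 5: 4^5/5! = 1024/120 = 128/15.

128/15


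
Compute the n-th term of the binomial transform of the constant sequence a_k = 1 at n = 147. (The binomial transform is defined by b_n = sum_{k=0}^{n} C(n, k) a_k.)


With a_k = 1 for all k, b_n = sum_{k=0}^{n} C(n, k) = 2^n by the binomial theorem.
For n = 147: 2^147 = 178405961588244985132285746181186892047843328.

178405961588244985132285746181186892047843328


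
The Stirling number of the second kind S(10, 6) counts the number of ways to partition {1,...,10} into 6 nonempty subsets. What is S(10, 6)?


Using the explicit formula S(n,k) = (1/k!) sum_{j=0}^{k} (-1)^(k-j) C(k,j) j^n:
S(10, 6) = 22827
Equivalently, S(n,k) is n! times the coefficient of x^n in the EGF (e^x - 1)^k / k!.

22827


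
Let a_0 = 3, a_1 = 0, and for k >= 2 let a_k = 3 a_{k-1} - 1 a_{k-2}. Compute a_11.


Iterating the recurrence forward:
a_0 = 3
a_1 = 0
a_2 = 3*0 - 1*3 = -3
a_3 = 3*-3 - 1*0 = -9
a_4 = 3*-9 - 1*-3 = -24
a_5 = 3*-24 - 1*-9 = -63
a_6 = 3*-63 - 1*-24 = -165
a_7 = 3*-165 - 1*-63 = -432
a_8 = 3*-432 - 1*-165 = -1131
a_9 = 3*-1131 - 1*-432 = -2961
a_10 = 3*-2961 - 1*-1131 = -7752
a_11 = 3*-7752 - 1*-2961 = -20295
So a_11 = -20295.

-20295


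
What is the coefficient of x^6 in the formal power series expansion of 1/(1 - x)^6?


The expansion 1/(1 - x)^r = sum_{k>=0} C(k + r - 1, r - 1) x^k follows from the multiset / negative-binomial theorem (or from repeated differentiation of the geometric series).
For r = 6 and k = 6:
C(11, 5) = 39916800 / (120 * 720) = 462.

462


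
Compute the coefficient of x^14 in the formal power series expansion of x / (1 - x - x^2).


Let f(x) = sum_{k>=0} a_k x^k. Multiplying f(x) * (1 - x - x^2) = x and matching coefficients gives a_0 = 0, a_1 = 1, and a_k = a_{k-1} + a_{k-2} for k >= 2. These are the Fibonacci numbers F_k.
Iterating from F_0 = 0, F_1 = 1:
F_0=0, F_1=1, F_2=1, F_3=2, F_4=3, F_5=5, F_6=8, F_7=13, F_8=21, F_9=34, ...
F_14 = 377.

377


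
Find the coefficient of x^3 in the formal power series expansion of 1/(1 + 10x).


Write 1/(1 + c x) = 1/(1 - (-c) x) and apply the geometric-series identity
1/(1 - y) = sum_{k>=0} y^k to get 1/(1 + c x) = sum_{k>=0} (-c)^k x^k.
So the coefficient of x^k is (-c)^k = (-1)^k * c^k.
Here c = 10 and k = 3:
(-10)^3 = -1 * 1000 = -1000

-1000


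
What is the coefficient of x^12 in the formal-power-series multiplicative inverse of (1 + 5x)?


The inverse is 1/(1 + 5x). Apply the geometric identity 1/(1 - y) = sum_{k>=0} y^k with y = -5x:
1/(1 + 5x) = sum_{k>=0} (-5)^k x^k.
So the coefficient of x^12 is (-5)^12 = 244140625.

244140625


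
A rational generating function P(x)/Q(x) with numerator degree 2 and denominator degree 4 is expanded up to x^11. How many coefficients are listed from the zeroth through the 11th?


Expanding up to x^11 gives the coefficients for x^0, x^1, ..., x^11.
That is 11 + 1 = 12 coefficients in total.

12


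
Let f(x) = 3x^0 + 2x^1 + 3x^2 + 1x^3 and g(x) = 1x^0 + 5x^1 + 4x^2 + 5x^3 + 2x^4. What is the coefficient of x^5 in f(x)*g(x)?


Cauchy product at x^5:
2*2 + 3*5 + 1*4
= 23

23


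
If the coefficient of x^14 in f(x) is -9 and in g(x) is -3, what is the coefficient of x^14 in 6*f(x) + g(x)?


Scalar multiplication scales coefficients: 6 * -9 = -54.
Then add the g coefficient: -54 + -3
= -57

-57


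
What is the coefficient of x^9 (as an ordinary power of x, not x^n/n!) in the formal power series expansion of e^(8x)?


The exponential series is e^y = sum_{k>=0} y^k / k!. Substituting y = 8x gives
e^(8x) = sum_{k>=0} 8^k x^k / k!.
So the coefficient of x^n is a^n/n! with a = 8, n = 9:
8^9 / 9! = 134217728/362880 = 1048576/2835

1048576/2835


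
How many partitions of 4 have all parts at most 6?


Using the generating function (1-x)^(-1)(1-x^2)^(-1)...(1-x^6)^(-1),
the coefficient of x^4 counts these restricted partitions.
Result = 5

5


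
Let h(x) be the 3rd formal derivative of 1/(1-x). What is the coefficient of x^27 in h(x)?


Differentiating 3 times: d^3/dx^3 [1/(1-x)] = 3!/(1-x)^4.
The expansion 1/(1-x)^4 = sum_{k>=0} C(k+3, 3) x^k, so the coefficient of x^n in 3!/(1-x)^4 is 3! * C(n+3, 3).
For n = 27: 6 * C(30, 3) = 6 * 4060 = 24360

24360


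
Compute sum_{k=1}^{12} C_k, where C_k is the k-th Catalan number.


C_1 through C_12: 1, 2, 5, 14, 42, 132, 429, 1430, 4862, 16796, 58786, 208012
Sum = 1 + 2 + 5 + 14 + 42 + 132 + 429 + 1430 + 4862 + 16796 + 58786 + 208012
= 290511

290511


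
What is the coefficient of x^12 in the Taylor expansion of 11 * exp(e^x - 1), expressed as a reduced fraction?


exp(e^x - 1) = sum_{k>=0} Bell_k x^k / k!, where Bell_k is the k-th Bell number.
So the coefficient of x^12 is 11 * Bell_12 / 12!.
Computing: Bell_12 = 4213597 and 12! = 479001600, giving
11 * 4213597/479001600 = 4213597/43545600.

4213597/43545600


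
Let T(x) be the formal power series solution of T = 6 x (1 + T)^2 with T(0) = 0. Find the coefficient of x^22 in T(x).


Apply the Lagrange inversion formula: if T = 6 x * phi(T) with phi(t) = (1 + t)^2, then [x^n] T = 6^n * (1/n) [t^(n-1)] phi(t)^n = 6^n * (1/n) [t^(n-1)] (1 + t)^(2n) = 6^n * (1/n) C(2n, n-1).
Using the identity C(2n, n-1) = C(2n, n) * n / (n+1), the unscaled factor equals C(2n, n) / (n+1) = C_n, the n-th Catalan number.
For n = 22: C_22 = C(44, 22) / 23 = 2104098963720/23 = 91482563640.
With the 6^22 = 131621703842267136 factor, the coefficient is 131621703842267136 * 91482563640 = 12041090898155435791000535040.

12041090898155435791000535040


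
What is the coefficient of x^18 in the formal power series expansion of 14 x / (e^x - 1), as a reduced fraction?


The exponential generating function for Bernoulli numbers is
x / (e^x - 1) = sum_{k>=0} B_k x^k / k!.
So the coefficient of x^18 in 14 x / (e^x - 1) is 14 B_18 / 18!.
Computing: B_18 = 43867/798, 18! = 6402373705728000, giving
14 * 43867/798 / 6402373705728000 = 43867/364935301226496000.

43867/364935301226496000


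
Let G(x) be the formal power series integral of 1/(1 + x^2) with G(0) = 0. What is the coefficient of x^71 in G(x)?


1/(1 + x^2) = sum_{j>=0} (-1)^j x^(2j). Integrating termwise with G(0) = 0:
G(x) = sum_{j>=0} (-1)^j x^(2j+1) / (2j+1) = arctan(x).
Only odd powers are nonzero. For x^71 write 71 = 2*35 + 1, giving
(-1)^35 / 71 = -1/71 = -1/71.

-1/71


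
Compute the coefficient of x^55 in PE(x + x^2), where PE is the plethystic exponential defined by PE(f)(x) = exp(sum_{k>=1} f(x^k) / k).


With f(x) = x + x^2, the exponent is sum_{k>=1} (x^k + x^(2k)) / k = -ln(1 - x) - ln(1 - x^2). Exponentiating:
PE(x + x^2) = 1 / ((1 - x)(1 - x^2)).
This is the generating function for partitions of n into parts of size 1 or 2. The number of 2's can be any j in 0..27, and the rest are 1's, so
[x^55] = floor(55/2) + 1 = 28.

28


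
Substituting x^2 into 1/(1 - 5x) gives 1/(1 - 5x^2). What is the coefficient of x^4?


The coefficient of x^(2m) in 1/(1 - 5x^2) is 5^m.
With n = 4 = 2*2, the coefficient is 5^2 = 25.

25


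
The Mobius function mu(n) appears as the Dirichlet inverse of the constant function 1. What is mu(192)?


192 has a squared prime factor, so mu(192) = 0.
Factorization reveals a repeated prime.

0


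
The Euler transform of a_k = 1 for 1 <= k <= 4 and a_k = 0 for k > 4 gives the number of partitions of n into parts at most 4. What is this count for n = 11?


Partitions of 11 into parts at most 4:
Using generating function (1-x)^(-1)(1-x^2)^(-1)...(1-x^4)^(-1),
the coefficient of x^11 = 27

27


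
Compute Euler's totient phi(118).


phi(n) counts integers in [1, n] coprime to n. Using the multiplicative formula phi(n) = n * prod_{p | n} (1 - 1/p):
118 = 2 * 59, so
phi(118) = 118 * (1 - 1/2) * (1 - 1/59) = 58.

58


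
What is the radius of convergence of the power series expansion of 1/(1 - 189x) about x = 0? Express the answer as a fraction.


Expanding 1/(1 - 189x) = sum_{k>=0} 189^k x^k, the series converges when |189x| < 1, i.e., |x| < 1/189.
So the radius of convergence is 1/189 = 1/189.

1/189


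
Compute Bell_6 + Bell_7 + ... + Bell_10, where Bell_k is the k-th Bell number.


Recall Bell_k counts set partitions of a k-set (with Bell_0 = 1 by convention).
Bell_6 through Bell_10: 203, 877, 4140, 21147, 115975
Sum = 203 + 877 + 4140 + 21147 + 115975 = 142342.

142342


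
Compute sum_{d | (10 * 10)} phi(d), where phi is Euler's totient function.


First, 10 * 10 = 100. One classical identity is sum_{d | n} phi(d) = n (each k in [1, n] has a unique gcd with n, and among the k's with gcd(k, n) = n/d there are phi(d) of them). So the sum equals 100. We also verify directly:
Divisors of 100: 1, 2, 4, 5, 10, 20, 25, 50, 100.
phi values: 1, 1, 2, 4, 4, 8, 20, 20, 40.
Sum = 100.

100


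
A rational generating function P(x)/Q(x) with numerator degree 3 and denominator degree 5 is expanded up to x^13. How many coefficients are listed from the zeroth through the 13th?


Expanding up to x^13 gives the coefficients for x^0, x^1, ..., x^13.
That is 13 + 1 = 14 coefficients in total.

14


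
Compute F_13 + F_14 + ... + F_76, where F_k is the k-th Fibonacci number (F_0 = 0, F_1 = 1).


Use the identity sum_{k=0}^{N} F_k = F_{N+2} - 1 (which follows from F_{k+2} - F_{k+1} = F_k). Then
sum_{k=13}^{76} F_k = (F_{78} - 1) - (F_{14} - 1) = F_{78} - F_{14}.
Computing: F_{78} = 8944394323791464, F_{14} = 377, so
Sum = 8944394323791464 - 377 = 8944394323791087.

8944394323791087


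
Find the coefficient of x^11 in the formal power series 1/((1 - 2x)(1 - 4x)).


By partial fractions or Cauchy convolution:
The coefficient equals sum_{k=0}^{11} 2^k * 4^(11-k).
= 8386560

8386560


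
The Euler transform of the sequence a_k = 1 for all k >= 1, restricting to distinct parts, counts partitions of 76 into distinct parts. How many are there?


Partitions of 76 into distinct parts can be computed via generating function.
Product (1+x)(1+x^2)(1+x^3)...
The coefficient of x^76 = 53250

53250


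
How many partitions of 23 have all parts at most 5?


Using the generating function (1-x)^(-1)(1-x^2)^(-1)...(1-x^5)^(-1),
the coefficient of x^23 counts these restricted partitions.
Result = 291

291


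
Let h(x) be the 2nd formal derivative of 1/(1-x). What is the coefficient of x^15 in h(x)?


Differentiating 2 times: d^2/dx^2 [1/(1-x)] = 2!/(1-x)^3.
The expansion 1/(1-x)^3 = sum_{k>=0} C(k+2, 2) x^k, so the coefficient of x^n in 2!/(1-x)^3 is 2! * C(n+2, 2).
For n = 15: 2 * C(17, 2) = 2 * 136 = 272

272


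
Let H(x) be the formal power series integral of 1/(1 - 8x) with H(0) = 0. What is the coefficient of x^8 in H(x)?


1/(1 - 8x) = sum_{k>=0} 8^k x^k. Integrating termwise with H(0) = 0:
H(x) = sum_{k>=0} 8^k x^(k+1) / (k+1) = sum_{m>=1} 8^(m-1) x^m / m.
For m = 8: 8^7/8 = 2097152/8 = 262144.

262144


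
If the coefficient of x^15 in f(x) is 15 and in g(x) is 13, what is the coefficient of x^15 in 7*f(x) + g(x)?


Scalar multiplication scales coefficients: 7 * 15 = 105.
Then add the g coefficient: 105 + 13
= 118

118


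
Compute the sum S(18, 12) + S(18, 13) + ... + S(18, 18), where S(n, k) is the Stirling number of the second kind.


By definition, S(n, k) counts partitions of an n-set into exactly k nonempty blocks.
Computing row n = 18 for k = 12..18:
S(18, k): 1256328866, 125854638, 8408778, 367200, 9996, 153, 1
Sum = 1390969632.

1390969632


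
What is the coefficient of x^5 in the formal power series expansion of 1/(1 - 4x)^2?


The general identity 1/(1 - c x)^r = sum_{k>=0} c^k C(k + r - 1, r - 1) x^k follows by substituting y = c x into 1/(1 - y)^r = sum_{k>=0} C(k + r - 1, r - 1) y^k.
For c = 4, r = 2, k = 5:
4^5 * C(6, 1) = 1024 * 6 = 6144.

6144


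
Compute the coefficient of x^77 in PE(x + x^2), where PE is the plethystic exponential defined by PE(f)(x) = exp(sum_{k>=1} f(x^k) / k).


With f(x) = x + x^2, the exponent is sum_{k>=1} (x^k + x^(2k)) / k = -ln(1 - x) - ln(1 - x^2). Exponentiating:
PE(x + x^2) = 1 / ((1 - x)(1 - x^2)).
This is the generating function for partitions of n into parts of size 1 or 2. The number of 2's can be any j in 0..38, and the rest are 1's, so
[x^77] = floor(77/2) + 1 = 39.

39
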